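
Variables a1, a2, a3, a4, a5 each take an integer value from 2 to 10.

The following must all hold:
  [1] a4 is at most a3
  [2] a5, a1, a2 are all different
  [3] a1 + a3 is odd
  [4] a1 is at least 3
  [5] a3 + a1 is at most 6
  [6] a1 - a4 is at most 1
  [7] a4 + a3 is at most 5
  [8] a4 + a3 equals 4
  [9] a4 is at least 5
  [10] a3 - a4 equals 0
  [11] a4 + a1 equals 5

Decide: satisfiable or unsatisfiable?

From constraints 1 and 9: a3 ≥ a4 ≥ 5. From constraint 4: a1 ≥ 3. Hence a3 + a1 ≥ 8. But constraint 5 requires a3 + a1 ≤ 6, and 6 < 8. Contradiction.

Unsatisfiable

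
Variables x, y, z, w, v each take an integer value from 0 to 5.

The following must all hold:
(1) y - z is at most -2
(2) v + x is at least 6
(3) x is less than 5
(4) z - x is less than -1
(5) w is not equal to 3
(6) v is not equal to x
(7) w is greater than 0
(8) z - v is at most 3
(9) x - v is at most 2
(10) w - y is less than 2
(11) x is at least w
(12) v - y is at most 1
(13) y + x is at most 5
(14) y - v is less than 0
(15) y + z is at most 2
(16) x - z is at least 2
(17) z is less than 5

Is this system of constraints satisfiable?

Unsatisfiable

Constraints 1, 9, 12, and 16 give x − z ≥ 2, z − y ≥ 2, y − v ≥ -1, v − x ≥ -2.
Adding all 4 inequalities: the left sides telescope to 0, and the right sides sum to 2 + 2 + (-1) + (-2) = 1. So 0 ≥ 1, which is false.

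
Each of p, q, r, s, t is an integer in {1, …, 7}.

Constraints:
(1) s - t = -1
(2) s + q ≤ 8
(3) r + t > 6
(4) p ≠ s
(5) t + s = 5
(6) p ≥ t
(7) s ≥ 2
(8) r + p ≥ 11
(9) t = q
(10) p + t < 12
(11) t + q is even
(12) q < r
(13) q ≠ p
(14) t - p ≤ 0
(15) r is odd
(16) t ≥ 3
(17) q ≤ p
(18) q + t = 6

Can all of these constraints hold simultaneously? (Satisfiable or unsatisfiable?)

Satisfiable

The assignment p = 6, q = 3, r = 5, s = 2, t = 3 works:
  constraint 1 holds since s - t = -1.
  constraint 2 holds since s + q = 5.
  constraint 3 holds since r + t = 8.
The rest check out directly.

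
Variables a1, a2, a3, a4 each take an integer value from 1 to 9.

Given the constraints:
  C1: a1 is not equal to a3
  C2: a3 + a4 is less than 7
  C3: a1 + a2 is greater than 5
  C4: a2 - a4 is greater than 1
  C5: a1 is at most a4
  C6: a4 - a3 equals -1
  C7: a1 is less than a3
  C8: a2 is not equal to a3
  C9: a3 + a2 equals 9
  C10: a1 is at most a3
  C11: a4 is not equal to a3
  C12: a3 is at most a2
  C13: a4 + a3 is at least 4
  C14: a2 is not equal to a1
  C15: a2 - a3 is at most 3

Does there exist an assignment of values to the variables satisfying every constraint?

The assignment a1 = 2, a2 = 6, a3 = 3, a4 = 2 works:
  constraint 2 holds since a3 + a4 = 5.
  constraint 3 holds since a1 + a2 = 8.
  constraint 4 holds since a2 - a4 = 4.
The rest check out directly.

Satisfiable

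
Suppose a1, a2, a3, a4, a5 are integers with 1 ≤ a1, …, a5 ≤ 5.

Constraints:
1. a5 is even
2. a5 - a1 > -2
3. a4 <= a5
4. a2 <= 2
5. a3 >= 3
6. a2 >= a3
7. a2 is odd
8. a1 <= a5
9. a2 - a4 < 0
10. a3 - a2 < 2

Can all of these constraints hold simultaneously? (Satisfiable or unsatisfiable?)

Unsatisfiable

From constraint 5: a3 ≥ 3. From constraints 4 and 6: a3 ≤ a2 and a2 ≤ 2, so a3 ≤ 2. But 2 < 3, so no value of a3 works.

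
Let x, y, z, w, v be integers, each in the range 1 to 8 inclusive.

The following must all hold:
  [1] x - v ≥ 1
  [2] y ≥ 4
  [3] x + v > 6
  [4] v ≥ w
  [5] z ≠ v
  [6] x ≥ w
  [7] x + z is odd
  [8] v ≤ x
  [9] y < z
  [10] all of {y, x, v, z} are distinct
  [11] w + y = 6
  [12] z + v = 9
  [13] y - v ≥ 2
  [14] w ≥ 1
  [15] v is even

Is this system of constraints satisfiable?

Take x = 6, y = 5, z = 7, w = 1, v = 2. Then constraint 1: x - v = 4; constraint 3: x + v = 8; constraint 11: w + y = 6, and every other listed constraint is also met.

Satisfiable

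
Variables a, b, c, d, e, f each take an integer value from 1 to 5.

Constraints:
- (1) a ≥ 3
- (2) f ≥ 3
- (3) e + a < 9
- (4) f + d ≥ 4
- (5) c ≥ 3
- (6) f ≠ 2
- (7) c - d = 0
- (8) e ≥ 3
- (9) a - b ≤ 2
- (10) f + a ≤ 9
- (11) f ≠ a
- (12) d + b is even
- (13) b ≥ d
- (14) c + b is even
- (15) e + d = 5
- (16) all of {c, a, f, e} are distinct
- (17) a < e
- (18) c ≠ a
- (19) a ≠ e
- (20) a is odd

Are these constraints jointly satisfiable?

Unsatisfiable

Constraints 1, 2, 5, and 8 confine each of c, a, f, e to the 3 values {3, …, 5} (the domain already gives each ≤ 5).
Constraint 16 requires all 4 of them to be distinct, but only 3 values are available — impossible by the pigeonhole principle.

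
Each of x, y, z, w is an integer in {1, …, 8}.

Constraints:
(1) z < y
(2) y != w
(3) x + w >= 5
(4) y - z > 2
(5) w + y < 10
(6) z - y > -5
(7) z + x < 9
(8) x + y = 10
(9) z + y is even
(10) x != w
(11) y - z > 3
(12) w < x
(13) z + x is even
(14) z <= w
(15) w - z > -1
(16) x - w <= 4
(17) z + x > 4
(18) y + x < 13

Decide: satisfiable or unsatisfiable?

Satisfiable

Setting (x, y, z, w) = (4, 6, 2, 2) satisfies everything: constraint 3: x + w = 6; constraint 4: y - z = 4; constraint 5: w + y = 8, and the others follow.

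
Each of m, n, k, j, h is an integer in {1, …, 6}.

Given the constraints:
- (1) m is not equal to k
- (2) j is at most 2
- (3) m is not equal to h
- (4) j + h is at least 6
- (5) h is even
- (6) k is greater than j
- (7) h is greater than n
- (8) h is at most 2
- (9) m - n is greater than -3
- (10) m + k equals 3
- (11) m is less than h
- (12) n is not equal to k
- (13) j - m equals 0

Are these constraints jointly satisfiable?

From constraint 2: j ≤ 2. From constraint 8: h ≤ 2. Hence j + h ≤ 4. But constraint 4 requires j + h ≥ 6, and 6 > 4. Contradiction.

Unsatisfiable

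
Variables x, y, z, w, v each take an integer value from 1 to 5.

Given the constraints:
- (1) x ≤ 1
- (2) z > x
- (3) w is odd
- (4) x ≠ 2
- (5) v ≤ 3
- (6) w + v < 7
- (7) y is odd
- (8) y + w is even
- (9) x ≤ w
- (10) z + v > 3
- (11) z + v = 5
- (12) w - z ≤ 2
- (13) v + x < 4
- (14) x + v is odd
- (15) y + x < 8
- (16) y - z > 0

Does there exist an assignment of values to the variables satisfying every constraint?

Satisfiable

The assignment x = 1, y = 5, z = 3, w = 3, v = 2 works:
  constraint 6 holds since w + v = 5.
  constraint 10 holds since z + v = 5.
The rest check out directly.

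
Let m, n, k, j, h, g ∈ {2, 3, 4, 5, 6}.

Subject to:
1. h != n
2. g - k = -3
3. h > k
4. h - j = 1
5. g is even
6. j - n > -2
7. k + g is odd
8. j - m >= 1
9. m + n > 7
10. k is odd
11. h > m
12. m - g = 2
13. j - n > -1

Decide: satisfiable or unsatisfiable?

The assignment m = 4, n = 5, k = 5, j = 5, h = 6, g = 2 works:
  constraint 2 holds since g - k = -3.
  constraint 4 holds since h - j = 1.
  constraint 6 holds since j - n = 0.
The rest check out directly.

Satisfiable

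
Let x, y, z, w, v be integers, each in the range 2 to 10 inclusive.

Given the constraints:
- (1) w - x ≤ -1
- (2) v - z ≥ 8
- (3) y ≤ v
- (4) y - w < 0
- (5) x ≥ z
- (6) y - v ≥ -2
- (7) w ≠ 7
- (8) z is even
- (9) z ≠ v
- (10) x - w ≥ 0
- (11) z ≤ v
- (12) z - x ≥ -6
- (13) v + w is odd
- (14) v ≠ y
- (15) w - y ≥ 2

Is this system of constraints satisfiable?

Constraints 2, 6, 10, 12, and 15 give z − x ≥ -6, x − w ≥ 0, w − y ≥ 2, y − v ≥ -2, v − z ≥ 8.
Adding all 5 inequalities: the left sides telescope to 0, and the right sides sum to (-6) + 0 + 2 + (-2) + 8 = 2. So 0 ≥ 2, which is false.

Unsatisfiable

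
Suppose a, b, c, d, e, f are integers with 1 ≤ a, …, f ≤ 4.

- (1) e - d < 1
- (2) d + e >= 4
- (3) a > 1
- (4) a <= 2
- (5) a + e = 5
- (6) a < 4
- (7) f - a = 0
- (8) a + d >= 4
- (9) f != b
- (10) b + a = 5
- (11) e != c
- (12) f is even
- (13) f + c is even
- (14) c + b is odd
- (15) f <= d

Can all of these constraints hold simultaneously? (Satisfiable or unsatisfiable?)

Satisfiable

One satisfying assignment is a = 2, b = 3, c = 2, d = 4, e = 3, f = 2.
For the less obvious constraints — constraint 1: e - d = -1; constraint 2: d + e = 7; constraint 5: a + e = 5 — and the others hold by inspection.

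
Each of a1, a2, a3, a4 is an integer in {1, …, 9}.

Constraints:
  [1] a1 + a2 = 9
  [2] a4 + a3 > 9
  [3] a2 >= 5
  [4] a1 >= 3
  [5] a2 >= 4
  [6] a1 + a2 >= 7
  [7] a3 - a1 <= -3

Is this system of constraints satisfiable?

Satisfiable

The assignment a1 = 4, a2 = 5, a3 = 1, a4 = 9 works:
  constraint 1 holds since a1 + a2 = 9.
  constraint 2 holds since a4 + a3 = 10.
The rest check out directly.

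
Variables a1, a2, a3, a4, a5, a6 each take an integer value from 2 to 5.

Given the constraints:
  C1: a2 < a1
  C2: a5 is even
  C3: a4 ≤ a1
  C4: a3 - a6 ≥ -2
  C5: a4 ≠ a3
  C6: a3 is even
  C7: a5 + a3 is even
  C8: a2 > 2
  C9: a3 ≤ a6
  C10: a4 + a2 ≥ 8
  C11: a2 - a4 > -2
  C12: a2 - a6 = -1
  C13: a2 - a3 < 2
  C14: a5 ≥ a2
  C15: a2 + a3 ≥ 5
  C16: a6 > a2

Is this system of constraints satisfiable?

Satisfiable

One satisfying assignment is a1 = 5, a2 = 4, a3 = 4, a4 = 5, a5 = 4, a6 = 5.
For the less obvious constraints — constraint 4: a3 - a6 = -1; constraint 10: a4 + a2 = 9 — and the others hold by inspection.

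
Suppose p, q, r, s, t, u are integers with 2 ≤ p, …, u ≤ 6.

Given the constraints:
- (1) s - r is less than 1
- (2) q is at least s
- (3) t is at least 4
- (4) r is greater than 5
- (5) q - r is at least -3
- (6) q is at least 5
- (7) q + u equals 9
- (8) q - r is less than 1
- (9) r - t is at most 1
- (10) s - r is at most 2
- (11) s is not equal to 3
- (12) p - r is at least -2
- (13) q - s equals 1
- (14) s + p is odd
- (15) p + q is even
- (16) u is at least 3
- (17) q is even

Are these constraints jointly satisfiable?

Satisfiable

Take p = 4, q = 6, r = 6, s = 5, t = 6, u = 3. Then constraint 1: s - r = -1; constraint 5: q - r = 0, and every other listed constraint is also met.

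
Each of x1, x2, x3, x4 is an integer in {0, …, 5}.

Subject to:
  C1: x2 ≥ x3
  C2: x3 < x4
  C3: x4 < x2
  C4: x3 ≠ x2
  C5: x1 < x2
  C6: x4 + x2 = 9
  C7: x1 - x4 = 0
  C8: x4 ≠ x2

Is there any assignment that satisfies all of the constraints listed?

Satisfiable

The assignment x1 = 4, x2 = 5, x3 = 2, x4 = 4 works:
  constraint 1 holds since x2 = 5, x3 = 2.
  constraint 6 holds since x4 + x2 = 9.
  constraint 7 holds since x1 - x4 = 0.
The rest check out directly.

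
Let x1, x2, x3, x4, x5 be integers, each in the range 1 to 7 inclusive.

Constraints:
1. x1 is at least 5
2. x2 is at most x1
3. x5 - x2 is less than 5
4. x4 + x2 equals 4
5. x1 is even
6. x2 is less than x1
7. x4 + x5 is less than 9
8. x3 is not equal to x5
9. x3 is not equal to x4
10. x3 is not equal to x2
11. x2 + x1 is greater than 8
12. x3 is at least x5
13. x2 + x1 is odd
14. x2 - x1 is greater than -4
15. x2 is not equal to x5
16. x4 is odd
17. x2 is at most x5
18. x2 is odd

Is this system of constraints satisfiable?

Try x1 = 6, x2 = 3, x3 = 6, x4 = 1, x5 = 5.
Check constraint 3: x5 - x2 = 2; constraint 4: x4 + x2 = 4. The remaining constraints are straightforward to verify.

Satisfiable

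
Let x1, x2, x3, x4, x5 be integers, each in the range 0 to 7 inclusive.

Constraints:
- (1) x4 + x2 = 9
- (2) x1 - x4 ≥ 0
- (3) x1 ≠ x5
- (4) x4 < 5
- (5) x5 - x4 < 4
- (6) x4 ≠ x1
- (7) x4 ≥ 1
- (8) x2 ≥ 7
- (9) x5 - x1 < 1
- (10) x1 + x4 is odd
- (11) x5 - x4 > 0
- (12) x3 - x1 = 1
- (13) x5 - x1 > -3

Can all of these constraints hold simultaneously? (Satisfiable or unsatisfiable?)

Satisfiable

The assignment x1 = 5, x2 = 7, x3 = 6, x4 = 2, x5 = 4 works:
  constraint 1 holds since x4 + x2 = 9.
  constraint 2 holds since x1 - x4 = 3.
  constraint 5 holds since x5 - x4 = 2.
The rest check out directly.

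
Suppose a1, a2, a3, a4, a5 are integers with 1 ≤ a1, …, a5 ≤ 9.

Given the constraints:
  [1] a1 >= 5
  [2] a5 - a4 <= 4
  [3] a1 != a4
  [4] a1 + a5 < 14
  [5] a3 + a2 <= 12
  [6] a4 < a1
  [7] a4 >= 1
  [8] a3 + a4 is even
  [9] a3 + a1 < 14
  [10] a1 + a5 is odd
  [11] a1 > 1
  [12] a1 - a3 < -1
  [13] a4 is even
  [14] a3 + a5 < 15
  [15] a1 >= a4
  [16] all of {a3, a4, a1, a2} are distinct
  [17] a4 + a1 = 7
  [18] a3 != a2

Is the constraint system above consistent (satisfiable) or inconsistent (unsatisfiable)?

Satisfiable

Take a1 = 5, a2 = 3, a3 = 8, a4 = 2, a5 = 6. Then constraint 2: a5 - a4 = 4; constraint 4: a1 + a5 = 11; constraint 5: a3 + a2 = 11, and every other listed constraint is also met.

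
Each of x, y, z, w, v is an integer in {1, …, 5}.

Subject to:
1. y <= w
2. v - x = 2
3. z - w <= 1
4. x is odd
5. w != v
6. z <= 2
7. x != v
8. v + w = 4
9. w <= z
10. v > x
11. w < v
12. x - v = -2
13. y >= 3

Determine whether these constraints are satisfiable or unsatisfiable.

Unsatisfiable

From constraints 1 and 13: w ≥ y and y ≥ 3, so w ≥ 3. From constraints 6 and 9: w ≤ z and z ≤ 2, so w ≤ 2. But 2 < 3, so no value of w works.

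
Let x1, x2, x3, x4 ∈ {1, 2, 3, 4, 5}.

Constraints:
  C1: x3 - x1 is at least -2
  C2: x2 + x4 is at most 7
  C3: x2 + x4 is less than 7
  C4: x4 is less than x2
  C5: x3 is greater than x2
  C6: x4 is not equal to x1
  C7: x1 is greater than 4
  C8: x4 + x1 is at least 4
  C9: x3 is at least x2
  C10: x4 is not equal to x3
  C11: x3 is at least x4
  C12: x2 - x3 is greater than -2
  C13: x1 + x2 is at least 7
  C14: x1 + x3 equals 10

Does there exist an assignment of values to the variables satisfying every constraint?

Take x1 = 5, x2 = 4, x3 = 5, x4 = 1. Then constraint 1: x3 - x1 = 0; constraint 2: x2 + x4 = 5; constraint 3: x2 + x4 = 5, and every other listed constraint is also met.

Satisfiable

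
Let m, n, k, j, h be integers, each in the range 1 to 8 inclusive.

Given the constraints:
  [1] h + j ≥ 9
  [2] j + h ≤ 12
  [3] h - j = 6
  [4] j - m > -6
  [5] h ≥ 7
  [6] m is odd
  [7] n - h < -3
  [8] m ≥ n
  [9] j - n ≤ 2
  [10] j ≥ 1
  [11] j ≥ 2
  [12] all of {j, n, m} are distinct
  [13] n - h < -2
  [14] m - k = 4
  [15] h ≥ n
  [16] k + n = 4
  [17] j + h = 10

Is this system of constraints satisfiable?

Satisfiable

Take m = 5, n = 3, k = 1, j = 2, h = 8. Then constraint 1: h + j = 10; constraint 2: j + h = 10, and every other listed constraint is also met.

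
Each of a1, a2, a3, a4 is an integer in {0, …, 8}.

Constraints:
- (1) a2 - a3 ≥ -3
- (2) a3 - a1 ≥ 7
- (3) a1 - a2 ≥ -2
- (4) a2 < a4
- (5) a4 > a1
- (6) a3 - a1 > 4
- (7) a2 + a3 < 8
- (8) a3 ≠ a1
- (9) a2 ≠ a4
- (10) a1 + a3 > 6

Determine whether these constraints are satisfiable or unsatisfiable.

Constraints 1, 2, and 3 give a3 − a1 ≥ 7, a1 − a2 ≥ -2, a2 − a3 ≥ -3.
Adding all 3 inequalities: the left sides telescope to 0, and the right sides sum to 7 + (-2) + (-3) = 2. So 0 ≥ 2, which is false.

Unsatisfiable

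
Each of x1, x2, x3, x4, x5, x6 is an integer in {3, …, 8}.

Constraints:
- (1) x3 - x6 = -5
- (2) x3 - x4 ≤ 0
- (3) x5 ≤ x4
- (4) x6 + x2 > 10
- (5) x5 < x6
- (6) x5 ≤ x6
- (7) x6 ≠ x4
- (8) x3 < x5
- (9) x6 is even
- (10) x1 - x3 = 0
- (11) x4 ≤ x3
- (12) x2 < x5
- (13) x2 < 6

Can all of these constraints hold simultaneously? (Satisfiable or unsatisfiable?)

Unsatisfiable

Constraints 3, 8, and 11 give x5 ≤ x4, x4 ≤ x3, x3 < x5. Chaining: x5 ≤ x4 ≤ x3 < x5, which forces x5 < x5 — impossible.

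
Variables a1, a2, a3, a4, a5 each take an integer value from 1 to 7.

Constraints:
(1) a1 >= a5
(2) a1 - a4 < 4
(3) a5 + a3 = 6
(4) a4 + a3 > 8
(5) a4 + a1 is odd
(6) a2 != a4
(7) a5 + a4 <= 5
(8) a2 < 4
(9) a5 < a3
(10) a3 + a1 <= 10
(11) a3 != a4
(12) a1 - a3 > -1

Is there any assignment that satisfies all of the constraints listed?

One satisfying assignment is a1 = 5, a2 = 3, a3 = 5, a4 = 4, a5 = 1.
For the less obvious constraints — constraint 2: a1 - a4 = 1; constraint 3: a5 + a3 = 6; constraint 4: a4 + a3 = 9 — and the others hold by inspection.

Satisfiable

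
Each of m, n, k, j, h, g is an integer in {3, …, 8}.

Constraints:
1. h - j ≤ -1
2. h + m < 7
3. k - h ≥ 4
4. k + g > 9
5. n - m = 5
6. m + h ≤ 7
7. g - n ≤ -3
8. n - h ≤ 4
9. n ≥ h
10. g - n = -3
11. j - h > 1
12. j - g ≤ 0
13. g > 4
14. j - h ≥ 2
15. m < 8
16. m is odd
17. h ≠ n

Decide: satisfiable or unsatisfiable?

Constraints 7, 8, 12, and 14 give j − h ≥ 2, h − n ≥ -4, n − g ≥ 3, g − j ≥ 0.
Adding all 4 inequalities: the left sides telescope to 0, and the right sides sum to 2 + (-4) + 3 + 0 = 1. So 0 ≥ 1, which is false.

Unsatisfiable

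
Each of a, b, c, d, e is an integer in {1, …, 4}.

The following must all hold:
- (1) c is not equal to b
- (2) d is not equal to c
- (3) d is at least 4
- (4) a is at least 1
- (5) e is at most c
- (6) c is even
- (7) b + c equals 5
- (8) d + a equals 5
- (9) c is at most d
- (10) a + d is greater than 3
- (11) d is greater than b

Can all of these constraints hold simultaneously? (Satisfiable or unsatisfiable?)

Satisfiable

The assignment a = 1, b = 3, c = 2, d = 4, e = 2 works:
  constraint 7 holds since b + c = 5.
  constraint 8 holds since d + a = 5.
The rest check out directly.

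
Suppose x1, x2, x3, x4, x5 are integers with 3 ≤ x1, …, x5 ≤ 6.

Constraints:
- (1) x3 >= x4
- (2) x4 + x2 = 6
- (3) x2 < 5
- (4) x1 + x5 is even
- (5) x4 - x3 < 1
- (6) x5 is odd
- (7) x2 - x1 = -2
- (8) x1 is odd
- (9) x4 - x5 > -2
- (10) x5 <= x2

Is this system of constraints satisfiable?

Satisfiable

The assignment x1 = 5, x2 = 3, x3 = 5, x4 = 3, x5 = 3 works:
  constraint 2 holds since x4 + x2 = 6.
  constraint 5 holds since x4 - x3 = -2.
The rest check out directly.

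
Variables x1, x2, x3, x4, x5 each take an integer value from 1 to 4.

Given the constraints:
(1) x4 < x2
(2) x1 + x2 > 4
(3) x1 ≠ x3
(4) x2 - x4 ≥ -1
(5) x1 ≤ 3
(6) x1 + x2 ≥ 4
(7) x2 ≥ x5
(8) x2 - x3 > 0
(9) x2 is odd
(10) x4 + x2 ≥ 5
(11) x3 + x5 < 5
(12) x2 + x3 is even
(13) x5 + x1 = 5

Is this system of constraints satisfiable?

Satisfiable

Take x1 = 3, x2 = 3, x3 = 1, x4 = 2, x5 = 2. Then constraint 2: x1 + x2 = 6; constraint 4: x2 - x4 = 1; constraint 6: x1 + x2 = 6, and every other listed constraint is also met.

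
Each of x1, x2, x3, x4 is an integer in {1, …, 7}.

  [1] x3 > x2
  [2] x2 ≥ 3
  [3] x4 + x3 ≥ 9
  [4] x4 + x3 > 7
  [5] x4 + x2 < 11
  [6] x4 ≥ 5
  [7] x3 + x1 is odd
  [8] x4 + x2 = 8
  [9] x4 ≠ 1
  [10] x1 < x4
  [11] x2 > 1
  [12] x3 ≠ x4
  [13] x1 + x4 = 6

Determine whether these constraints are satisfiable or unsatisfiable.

Satisfiable

Try x1 = 1, x2 = 3, x3 = 4, x4 = 5.
Check constraint 3: x4 + x3 = 9; constraint 4: x4 + x3 = 9. The remaining constraints are straightforward to verify.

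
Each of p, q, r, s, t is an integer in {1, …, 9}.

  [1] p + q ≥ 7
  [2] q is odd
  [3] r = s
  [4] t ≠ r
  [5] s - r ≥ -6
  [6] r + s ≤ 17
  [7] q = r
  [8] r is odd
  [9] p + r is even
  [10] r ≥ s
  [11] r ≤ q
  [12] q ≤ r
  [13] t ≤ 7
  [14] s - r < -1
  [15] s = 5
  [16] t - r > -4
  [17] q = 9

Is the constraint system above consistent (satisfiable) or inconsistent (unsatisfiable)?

Constraint 17 fixes q = 9 and constraint 15 fixes s = 5. Constraints 3 and 7 give q = r = s, so q = s. But 9 ≠ 5 — contradiction.

Unsatisfiable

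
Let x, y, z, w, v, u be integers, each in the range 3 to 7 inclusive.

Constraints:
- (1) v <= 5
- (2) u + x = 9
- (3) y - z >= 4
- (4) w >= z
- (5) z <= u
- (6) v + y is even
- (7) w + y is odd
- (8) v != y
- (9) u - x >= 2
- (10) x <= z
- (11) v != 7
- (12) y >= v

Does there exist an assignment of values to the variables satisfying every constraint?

Satisfiable

One satisfying assignment is x = 3, y = 7, z = 3, w = 4, v = 3, u = 6.
For the less obvious constraints — constraint 2: u + x = 9; constraint 3: y - z = 4; constraint 9: u - x = 3 — and the others hold by inspection.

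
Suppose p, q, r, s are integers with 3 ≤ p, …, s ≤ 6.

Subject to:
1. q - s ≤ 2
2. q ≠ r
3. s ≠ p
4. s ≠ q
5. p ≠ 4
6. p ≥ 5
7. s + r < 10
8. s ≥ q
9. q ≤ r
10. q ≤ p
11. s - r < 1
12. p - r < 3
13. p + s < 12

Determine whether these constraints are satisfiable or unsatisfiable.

Satisfiable

Try p = 5, q = 3, r = 5, s = 4.
Check constraint 1: q - s = -1; constraint 7: s + r = 9; constraint 11: s - r = -1. The remaining constraints are straightforward to verify.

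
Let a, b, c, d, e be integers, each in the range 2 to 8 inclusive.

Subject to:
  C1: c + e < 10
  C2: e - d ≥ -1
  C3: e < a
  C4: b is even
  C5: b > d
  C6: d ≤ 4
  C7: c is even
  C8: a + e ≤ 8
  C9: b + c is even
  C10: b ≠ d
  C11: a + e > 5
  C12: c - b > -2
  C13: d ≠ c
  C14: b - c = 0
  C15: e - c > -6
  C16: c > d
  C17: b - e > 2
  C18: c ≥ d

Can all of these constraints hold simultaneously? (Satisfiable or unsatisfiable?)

One satisfying assignment is a = 4, b = 6, c = 6, d = 4, e = 3.
For the less obvious constraints — constraint 1: c + e = 9; constraint 2: e - d = -1; constraint 8: a + e = 7 — and the others hold by inspection.

Satisfiable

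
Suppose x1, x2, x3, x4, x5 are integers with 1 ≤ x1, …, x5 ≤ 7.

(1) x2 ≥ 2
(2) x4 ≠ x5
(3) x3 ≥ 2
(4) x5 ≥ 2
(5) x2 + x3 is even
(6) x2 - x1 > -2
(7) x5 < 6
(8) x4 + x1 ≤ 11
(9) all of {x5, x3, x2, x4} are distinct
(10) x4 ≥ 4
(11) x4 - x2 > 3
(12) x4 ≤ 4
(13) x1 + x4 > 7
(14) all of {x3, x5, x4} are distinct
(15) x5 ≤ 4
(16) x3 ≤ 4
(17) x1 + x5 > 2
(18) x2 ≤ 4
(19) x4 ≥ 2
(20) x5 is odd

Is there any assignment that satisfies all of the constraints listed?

Constraints 1, 3, 4, 12, 15, 16, 18, and 19 confine each of x5, x3, x2, x4 to the 3 values {2, …, 4}.
Constraint 9 requires all 4 of them to be distinct, but only 3 values are available — impossible by the pigeonhole principle.

Unsatisfiable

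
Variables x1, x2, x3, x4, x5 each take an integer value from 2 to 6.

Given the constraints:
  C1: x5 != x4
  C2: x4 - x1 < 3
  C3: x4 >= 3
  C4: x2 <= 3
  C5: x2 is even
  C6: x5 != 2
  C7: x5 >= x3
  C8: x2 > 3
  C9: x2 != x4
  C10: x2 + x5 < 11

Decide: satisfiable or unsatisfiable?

From constraint 8: x2 ≥ 4. From constraint 4: x2 ≤ 3. But 3 < 4, so no value of x2 works.

Unsatisfiable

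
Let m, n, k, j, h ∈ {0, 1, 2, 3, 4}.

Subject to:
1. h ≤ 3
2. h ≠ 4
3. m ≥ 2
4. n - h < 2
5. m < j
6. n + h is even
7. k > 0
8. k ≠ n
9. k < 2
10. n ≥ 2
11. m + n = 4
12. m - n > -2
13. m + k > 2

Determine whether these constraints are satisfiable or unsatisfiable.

Try m = 2, n = 2, k = 1, j = 4, h = 2.
Check constraint 4: n - h = 0; constraint 11: m + n = 4. The remaining constraints are straightforward to verify.

Satisfiable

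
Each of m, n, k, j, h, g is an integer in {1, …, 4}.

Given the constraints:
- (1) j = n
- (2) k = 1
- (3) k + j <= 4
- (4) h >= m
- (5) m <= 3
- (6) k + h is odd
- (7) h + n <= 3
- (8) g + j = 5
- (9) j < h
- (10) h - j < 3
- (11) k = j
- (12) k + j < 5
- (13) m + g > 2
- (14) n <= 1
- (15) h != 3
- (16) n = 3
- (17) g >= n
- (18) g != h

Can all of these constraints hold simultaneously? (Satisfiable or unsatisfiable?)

Unsatisfiable

Constraint 2 fixes k = 1 and constraint 16 fixes n = 3. Constraints 1 and 11 give k = j = n, so k = n. But 1 ≠ 3 — contradiction.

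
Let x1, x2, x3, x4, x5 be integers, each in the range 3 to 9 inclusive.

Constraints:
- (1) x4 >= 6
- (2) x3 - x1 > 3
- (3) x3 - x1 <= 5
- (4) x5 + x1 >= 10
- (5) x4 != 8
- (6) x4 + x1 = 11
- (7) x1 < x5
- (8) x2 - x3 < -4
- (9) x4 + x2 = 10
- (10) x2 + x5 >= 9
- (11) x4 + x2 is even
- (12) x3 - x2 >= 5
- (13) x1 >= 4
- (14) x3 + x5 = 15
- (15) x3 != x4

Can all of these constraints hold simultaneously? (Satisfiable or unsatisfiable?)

Satisfiable

Setting (x1, x2, x3, x4, x5) = (4, 3, 8, 7, 7) satisfies everything: constraint 2: x3 - x1 = 4; constraint 3: x3 - x1 = 4, and the others follow.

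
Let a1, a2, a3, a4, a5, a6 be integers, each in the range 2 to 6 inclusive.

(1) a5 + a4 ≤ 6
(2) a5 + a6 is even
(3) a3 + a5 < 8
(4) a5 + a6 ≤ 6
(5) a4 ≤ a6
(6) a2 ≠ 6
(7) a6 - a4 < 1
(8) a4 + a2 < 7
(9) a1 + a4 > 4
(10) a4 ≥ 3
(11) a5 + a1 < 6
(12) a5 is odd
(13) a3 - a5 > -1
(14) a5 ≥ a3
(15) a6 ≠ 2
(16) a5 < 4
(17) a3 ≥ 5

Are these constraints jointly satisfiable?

From constraints 14 and 17: a5 ≥ a3 ≥ 5. From constraints 5 and 10: a6 ≥ a4 ≥ 3. Hence a5 + a6 ≥ 8. But constraint 4 requires a5 + a6 ≤ 6, and 6 < 8. Contradiction.

Unsatisfiable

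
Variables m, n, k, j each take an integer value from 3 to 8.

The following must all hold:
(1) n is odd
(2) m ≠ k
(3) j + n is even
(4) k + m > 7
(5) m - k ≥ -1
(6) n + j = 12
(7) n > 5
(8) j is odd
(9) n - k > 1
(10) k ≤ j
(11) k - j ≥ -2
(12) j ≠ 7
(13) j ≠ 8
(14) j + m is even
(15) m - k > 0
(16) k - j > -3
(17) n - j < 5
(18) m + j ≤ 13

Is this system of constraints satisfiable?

Satisfiable

Setting (m, n, k, j) = (5, 7, 4, 5) satisfies everything: constraint 4: k + m = 9; constraint 5: m - k = 1; constraint 6: n + j = 12, and the others follow.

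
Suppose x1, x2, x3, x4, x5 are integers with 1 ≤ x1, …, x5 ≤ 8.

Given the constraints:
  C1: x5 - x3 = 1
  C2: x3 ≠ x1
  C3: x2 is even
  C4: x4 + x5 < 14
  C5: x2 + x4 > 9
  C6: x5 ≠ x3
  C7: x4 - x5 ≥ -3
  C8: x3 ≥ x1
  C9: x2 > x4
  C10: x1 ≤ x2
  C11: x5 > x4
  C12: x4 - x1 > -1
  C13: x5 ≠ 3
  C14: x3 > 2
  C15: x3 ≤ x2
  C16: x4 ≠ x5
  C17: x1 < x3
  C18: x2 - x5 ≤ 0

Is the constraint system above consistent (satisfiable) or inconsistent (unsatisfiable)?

Take x1 = 3, x2 = 6, x3 = 5, x4 = 5, x5 = 6. Then constraint 1: x5 - x3 = 1; constraint 4: x4 + x5 = 11; constraint 5: x2 + x4 = 11, and every other listed constraint is also met.

Satisfiable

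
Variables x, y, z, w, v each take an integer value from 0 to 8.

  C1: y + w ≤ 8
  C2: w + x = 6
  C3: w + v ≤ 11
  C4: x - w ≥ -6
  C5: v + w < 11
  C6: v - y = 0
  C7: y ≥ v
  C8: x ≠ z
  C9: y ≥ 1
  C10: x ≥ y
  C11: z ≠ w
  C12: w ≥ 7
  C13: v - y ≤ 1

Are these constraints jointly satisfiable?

From constraint 12: w ≥ 7. From constraints 9 and 10: x ≥ y ≥ 1. Hence w + x ≥ 8. But constraint 2 requires w + x = 6, and 6 < 8. Contradiction.

Unsatisfiable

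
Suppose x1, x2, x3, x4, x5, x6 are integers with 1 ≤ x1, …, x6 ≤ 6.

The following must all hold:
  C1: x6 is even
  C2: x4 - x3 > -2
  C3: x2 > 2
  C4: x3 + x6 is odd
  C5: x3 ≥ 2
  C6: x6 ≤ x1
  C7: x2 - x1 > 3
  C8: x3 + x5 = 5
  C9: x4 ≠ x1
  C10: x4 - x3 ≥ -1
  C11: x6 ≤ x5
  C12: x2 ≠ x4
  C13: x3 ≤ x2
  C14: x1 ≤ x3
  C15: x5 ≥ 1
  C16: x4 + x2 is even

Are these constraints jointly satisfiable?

Setting (x1, x2, x3, x4, x5, x6) = (2, 6, 3, 4, 2, 2) satisfies everything: constraint 2: x4 - x3 = 1; constraint 7: x2 - x1 = 4, and the others follow.

Satisfiable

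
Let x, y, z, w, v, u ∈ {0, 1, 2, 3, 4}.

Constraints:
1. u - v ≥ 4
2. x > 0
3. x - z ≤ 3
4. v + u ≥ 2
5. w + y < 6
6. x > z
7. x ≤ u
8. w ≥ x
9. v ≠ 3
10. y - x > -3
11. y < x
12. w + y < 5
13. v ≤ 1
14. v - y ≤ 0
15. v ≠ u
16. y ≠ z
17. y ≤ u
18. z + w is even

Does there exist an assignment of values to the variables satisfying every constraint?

Satisfiable

Setting (x, y, z, w, v, u) = (2, 1, 0, 2, 0, 4) satisfies everything: constraint 1: u - v = 4; constraint 3: x - z = 2, and the others follow.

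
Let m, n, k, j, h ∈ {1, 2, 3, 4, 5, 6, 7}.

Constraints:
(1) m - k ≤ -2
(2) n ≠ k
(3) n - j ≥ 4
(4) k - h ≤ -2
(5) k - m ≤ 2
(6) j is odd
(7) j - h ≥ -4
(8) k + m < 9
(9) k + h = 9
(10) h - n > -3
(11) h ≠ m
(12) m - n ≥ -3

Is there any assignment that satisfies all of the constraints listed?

Unsatisfiable

Constraints 1, 3, 4, 7, and 12 give n − j ≥ 4, j − h ≥ -4, h − k ≥ 2, k − m ≥ 2, m − n ≥ -3.
Adding all 5 inequalities: the left sides telescope to 0, and the right sides sum to 4 + (-4) + 2 + 2 + (-3) = 1. So 0 ≥ 1, which is false.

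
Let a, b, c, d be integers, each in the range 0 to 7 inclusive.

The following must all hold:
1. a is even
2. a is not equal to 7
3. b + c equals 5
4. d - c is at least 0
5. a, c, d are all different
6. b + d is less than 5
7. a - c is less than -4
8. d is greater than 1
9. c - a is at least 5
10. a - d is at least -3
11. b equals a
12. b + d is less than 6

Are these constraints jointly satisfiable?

Constraints 4, 9, and 10 give d − c ≥ 0, c − a ≥ 5, a − d ≥ -3.
Adding all 3 inequalities: the left sides telescope to 0, and the right sides sum to 0 + 5 + (-3) = 2. So 0 ≥ 2, which is false.

Unsatisfiable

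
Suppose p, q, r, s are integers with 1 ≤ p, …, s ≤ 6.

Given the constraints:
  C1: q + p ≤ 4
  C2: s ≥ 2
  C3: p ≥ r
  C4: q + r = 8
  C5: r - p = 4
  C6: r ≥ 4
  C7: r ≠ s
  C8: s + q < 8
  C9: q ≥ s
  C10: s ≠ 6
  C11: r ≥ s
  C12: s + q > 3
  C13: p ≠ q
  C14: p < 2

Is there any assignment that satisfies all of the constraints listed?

From constraints 2 and 9: q ≥ s ≥ 2. From constraints 3 and 6: p ≥ r ≥ 4. Hence q + p ≥ 6. But constraint 1 requires q + p ≤ 4, and 4 < 6. Contradiction.

Unsatisfiable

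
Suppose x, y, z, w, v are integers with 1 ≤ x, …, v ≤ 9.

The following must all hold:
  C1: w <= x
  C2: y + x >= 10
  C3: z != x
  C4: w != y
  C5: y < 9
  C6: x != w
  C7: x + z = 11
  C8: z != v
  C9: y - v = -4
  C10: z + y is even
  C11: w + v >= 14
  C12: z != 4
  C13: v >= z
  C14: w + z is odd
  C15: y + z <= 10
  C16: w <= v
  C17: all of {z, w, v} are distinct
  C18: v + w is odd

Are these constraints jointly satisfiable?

The assignment x = 8, y = 5, z = 3, w = 6, v = 9 works:
  constraint 2 holds since y + x = 13.
  constraint 7 holds since x + z = 11.
The rest check out directly.

Satisfiable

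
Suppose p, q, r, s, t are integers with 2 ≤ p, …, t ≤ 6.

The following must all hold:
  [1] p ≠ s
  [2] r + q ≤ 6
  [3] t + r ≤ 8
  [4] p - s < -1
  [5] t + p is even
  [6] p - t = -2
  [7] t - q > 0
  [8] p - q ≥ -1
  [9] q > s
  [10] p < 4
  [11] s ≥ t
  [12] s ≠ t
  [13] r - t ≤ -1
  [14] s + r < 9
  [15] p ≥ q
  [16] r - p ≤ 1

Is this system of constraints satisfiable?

Unsatisfiable

Constraints 7, 9, and 11 give t ≤ s, s < q, q < t. Chaining: t ≤ s < q < t, which forces t < t — impossible.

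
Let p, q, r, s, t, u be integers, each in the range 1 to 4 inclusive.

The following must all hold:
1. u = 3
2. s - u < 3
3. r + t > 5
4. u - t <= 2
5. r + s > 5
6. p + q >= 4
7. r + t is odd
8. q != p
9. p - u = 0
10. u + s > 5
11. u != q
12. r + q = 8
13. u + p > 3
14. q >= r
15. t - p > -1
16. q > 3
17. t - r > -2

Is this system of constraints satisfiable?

The assignment p = 3, q = 4, r = 4, s = 4, t = 3, u = 3 works:
  constraint 2 holds since s - u = 1.
  constraint 3 holds since r + t = 7.
The rest check out directly.

Satisfiable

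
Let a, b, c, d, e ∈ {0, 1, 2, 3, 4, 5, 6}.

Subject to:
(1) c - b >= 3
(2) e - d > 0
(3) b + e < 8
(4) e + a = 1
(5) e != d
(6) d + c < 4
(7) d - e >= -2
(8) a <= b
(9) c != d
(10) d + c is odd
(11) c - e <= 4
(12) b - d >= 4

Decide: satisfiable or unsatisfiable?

Unsatisfiable

Constraints 1, 7, 11, and 12 give e − c ≥ -4, c − b ≥ 3, b − d ≥ 4, d − e ≥ -2.
Adding all 4 inequalities: the left sides telescope to 0, and the right sides sum to (-4) + 3 + 4 + (-2) = 1. So 0 ≥ 1, which is false.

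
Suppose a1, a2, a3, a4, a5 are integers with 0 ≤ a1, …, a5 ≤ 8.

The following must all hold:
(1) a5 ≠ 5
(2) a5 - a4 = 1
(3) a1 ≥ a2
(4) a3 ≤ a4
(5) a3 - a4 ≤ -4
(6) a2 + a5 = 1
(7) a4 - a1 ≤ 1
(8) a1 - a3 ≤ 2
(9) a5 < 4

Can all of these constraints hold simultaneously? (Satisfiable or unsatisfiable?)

Unsatisfiable

Constraints 5, 7, and 8 give a4 − a3 ≥ 4, a3 − a1 ≥ -2, a1 − a4 ≥ -1.
Adding all 3 inequalities: the left sides telescope to 0, and the right sides sum to 4 + (-2) + (-1) = 1. So 0 ≥ 1, which is false.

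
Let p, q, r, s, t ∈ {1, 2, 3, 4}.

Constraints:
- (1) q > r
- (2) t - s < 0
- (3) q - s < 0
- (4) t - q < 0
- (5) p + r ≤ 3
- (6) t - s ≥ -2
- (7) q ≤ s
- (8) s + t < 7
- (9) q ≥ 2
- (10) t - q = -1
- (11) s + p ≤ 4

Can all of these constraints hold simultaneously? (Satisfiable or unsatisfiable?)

The assignment p = 1, q = 2, r = 1, s = 3, t = 1 works:
  constraint 2 holds since t - s = -2.
  constraint 3 holds since q - s = -1.
  constraint 4 holds since t - q = -1.
The rest check out directly.

Satisfiable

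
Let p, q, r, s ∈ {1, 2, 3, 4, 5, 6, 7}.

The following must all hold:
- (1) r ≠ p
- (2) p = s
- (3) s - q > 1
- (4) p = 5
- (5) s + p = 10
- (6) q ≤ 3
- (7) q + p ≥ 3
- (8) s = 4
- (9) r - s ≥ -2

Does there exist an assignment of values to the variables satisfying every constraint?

Unsatisfiable

Constraint 4 fixes p = 5 and constraint 8 fixes s = 4, but constraint 2 requires p = s. Since 5 ≠ 4, contradiction.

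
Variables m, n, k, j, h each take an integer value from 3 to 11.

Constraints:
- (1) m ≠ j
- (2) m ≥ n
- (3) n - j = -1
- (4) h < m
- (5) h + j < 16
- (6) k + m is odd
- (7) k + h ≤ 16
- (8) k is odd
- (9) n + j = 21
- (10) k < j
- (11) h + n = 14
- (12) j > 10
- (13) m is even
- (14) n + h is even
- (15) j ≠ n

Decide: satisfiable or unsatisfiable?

Satisfiable

One satisfying assignment is m = 10, n = 10, k = 9, j = 11, h = 4.
For the less obvious constraints — constraint 3: n - j = -1; constraint 5: h + j = 15 — and the others hold by inspection.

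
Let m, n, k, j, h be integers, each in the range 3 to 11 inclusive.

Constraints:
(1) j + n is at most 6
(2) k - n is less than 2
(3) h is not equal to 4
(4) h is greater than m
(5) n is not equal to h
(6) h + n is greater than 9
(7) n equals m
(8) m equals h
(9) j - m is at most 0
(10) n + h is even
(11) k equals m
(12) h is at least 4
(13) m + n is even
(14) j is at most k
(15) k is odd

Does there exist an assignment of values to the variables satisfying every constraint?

Unsatisfiable

From constraints 7 and 8, n = m = h, so n = h. But constraint 5 says n ≠ h. Contradiction.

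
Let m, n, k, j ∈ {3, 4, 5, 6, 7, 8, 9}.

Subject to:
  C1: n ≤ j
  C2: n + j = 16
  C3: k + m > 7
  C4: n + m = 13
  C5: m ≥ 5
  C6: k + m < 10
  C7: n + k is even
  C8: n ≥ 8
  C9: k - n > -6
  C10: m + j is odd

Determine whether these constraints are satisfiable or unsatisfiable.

Satisfiable

Take m = 5, n = 8, k = 4, j = 8. Then constraint 2: n + j = 16; constraint 3: k + m = 9; constraint 4: n + m = 13, and every other listed constraint is also met.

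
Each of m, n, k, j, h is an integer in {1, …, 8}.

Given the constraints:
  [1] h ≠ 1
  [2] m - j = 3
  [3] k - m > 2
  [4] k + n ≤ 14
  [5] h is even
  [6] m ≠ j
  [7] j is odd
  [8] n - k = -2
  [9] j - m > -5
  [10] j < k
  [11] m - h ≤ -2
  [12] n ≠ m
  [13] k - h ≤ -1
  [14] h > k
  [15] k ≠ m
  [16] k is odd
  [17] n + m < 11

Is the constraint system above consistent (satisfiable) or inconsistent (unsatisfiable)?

Setting (m, n, k, j, h) = (4, 5, 7, 1, 8) satisfies everything: constraint 2: m - j = 3; constraint 3: k - m = 3, and the others follow.

Satisfiable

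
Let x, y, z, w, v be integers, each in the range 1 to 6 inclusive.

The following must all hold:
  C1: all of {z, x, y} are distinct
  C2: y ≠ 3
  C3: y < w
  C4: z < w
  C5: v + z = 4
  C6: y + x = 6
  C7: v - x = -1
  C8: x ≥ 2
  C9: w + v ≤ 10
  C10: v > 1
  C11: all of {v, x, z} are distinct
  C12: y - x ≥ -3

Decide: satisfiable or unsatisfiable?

Take x = 4, y = 2, z = 1, w = 6, v = 3. Then constraint 5: v + z = 4; constraint 6: y + x = 6; constraint 7: v - x = -1, and every other listed constraint is also met.

Satisfiable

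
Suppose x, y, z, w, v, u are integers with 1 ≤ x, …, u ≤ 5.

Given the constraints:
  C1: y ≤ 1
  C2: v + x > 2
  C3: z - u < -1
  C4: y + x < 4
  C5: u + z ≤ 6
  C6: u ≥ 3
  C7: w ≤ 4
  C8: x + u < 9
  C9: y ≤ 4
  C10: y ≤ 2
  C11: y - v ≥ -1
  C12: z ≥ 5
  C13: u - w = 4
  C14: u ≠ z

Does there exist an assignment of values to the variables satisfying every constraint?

From constraint 6: u ≥ 3. From constraint 12: z ≥ 5. Hence u + z ≥ 8. But constraint 5 requires u + z ≤ 6, and 6 < 8. Contradiction.

Unsatisfiable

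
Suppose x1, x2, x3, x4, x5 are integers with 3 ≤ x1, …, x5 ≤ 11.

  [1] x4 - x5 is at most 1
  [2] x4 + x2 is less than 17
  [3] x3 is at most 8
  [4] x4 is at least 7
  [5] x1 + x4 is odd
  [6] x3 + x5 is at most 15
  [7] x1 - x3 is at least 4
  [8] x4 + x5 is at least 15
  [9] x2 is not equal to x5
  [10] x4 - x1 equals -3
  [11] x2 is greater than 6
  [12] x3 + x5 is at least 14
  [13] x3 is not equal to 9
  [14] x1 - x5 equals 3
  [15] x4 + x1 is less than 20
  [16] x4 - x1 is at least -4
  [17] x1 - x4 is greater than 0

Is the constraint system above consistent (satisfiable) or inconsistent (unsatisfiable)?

The assignment x1 = 11, x2 = 7, x3 = 6, x4 = 8, x5 = 8 works:
  constraint 1 holds since x4 - x5 = 0.
  constraint 2 holds since x4 + x2 = 15.
The rest check out directly.

Satisfiable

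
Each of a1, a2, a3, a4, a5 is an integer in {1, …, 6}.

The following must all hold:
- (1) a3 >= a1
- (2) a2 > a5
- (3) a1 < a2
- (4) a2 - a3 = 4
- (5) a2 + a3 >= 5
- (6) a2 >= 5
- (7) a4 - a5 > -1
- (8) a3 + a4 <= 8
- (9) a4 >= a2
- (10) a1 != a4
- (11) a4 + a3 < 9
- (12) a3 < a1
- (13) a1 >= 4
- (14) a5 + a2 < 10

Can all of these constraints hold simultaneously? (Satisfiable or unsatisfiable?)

From constraints 1 and 13: a3 ≥ a1 ≥ 4. From constraints 6 and 9: a4 ≥ a2 ≥ 5. Hence a3 + a4 ≥ 9. But constraint 8 requires a3 + a4 ≤ 8, and 8 < 9. Contradiction.

Unsatisfiable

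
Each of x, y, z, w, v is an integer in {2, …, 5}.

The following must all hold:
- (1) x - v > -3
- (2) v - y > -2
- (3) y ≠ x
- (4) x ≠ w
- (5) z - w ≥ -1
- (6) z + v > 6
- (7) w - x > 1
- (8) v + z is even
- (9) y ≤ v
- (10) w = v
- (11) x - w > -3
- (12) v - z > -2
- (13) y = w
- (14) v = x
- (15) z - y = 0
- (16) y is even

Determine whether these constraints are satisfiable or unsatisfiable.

Unsatisfiable

From constraints 10, 13, and 14, y = w = v = x, so y = x. But constraint 3 says y ≠ x. Contradiction.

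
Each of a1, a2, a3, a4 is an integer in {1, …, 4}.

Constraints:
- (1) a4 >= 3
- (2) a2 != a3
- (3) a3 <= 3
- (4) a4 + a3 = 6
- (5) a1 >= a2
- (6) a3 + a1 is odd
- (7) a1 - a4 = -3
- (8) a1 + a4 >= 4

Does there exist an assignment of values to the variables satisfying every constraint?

Setting (a1, a2, a3, a4) = (1, 1, 2, 4) satisfies everything: constraint 4: a4 + a3 = 6; constraint 7: a1 - a4 = -3, and the others follow.

Satisfiable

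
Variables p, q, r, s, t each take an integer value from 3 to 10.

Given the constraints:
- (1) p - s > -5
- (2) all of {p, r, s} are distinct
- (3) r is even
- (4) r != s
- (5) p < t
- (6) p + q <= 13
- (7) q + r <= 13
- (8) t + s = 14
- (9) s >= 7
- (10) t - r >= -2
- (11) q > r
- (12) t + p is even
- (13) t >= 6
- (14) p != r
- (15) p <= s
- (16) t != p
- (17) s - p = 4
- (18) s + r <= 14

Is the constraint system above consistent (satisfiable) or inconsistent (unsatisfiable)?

Take p = 3, q = 7, r = 6, s = 7, t = 7. Then constraint 1: p - s = -4; constraint 6: p + q = 10; constraint 7: q + r = 13, and every other listed constraint is also met.

Satisfiable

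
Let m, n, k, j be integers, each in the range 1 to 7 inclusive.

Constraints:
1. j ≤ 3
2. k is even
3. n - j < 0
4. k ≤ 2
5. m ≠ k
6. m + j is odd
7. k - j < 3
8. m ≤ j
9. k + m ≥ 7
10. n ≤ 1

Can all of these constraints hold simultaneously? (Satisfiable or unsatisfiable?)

Unsatisfiable

From constraint 4: k ≤ 2. From constraints 1 and 8: m ≤ j ≤ 3. Hence k + m ≤ 5. But constraint 9 requires k + m ≥ 7, and 7 > 5. Contradiction.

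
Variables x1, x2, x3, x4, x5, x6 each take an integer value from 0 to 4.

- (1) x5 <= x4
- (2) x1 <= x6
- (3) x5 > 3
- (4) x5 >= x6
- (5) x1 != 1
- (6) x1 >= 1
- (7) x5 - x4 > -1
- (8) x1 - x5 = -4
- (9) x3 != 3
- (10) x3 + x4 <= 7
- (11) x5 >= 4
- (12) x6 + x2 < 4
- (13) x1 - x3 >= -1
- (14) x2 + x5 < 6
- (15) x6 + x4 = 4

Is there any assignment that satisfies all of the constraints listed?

From constraints 2 and 6: x6 ≥ x1 ≥ 1. From constraints 1 and 11: x4 ≥ x5 ≥ 4. Hence x6 + x4 ≥ 5. But constraint 15 requires x6 + x4 = 4, and 4 < 5. Contradiction.

Unsatisfiable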